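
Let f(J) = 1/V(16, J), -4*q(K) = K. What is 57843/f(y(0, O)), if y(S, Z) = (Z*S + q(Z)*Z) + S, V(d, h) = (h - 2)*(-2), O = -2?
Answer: 347058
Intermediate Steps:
q(K) = -K/4
V(d, h) = 4 - 2*h (V(d, h) = (-2 + h)*(-2) = 4 - 2*h)
y(S, Z) = S - Z²/4 + S*Z (y(S, Z) = (Z*S + (-Z/4)*Z) + S = (S*Z - Z²/4) + S = (-Z²/4 + S*Z) + S = S - Z²/4 + S*Z)
f(J) = 1/(4 - 2*J)
57843/f(y(0, O)) = 57843/((-1/(-4 + 2*(0 - ¼*(-2)² + 0*(-2))))) = 57843/((-1/(-4 + 2*(0 - ¼*4 + 0)))) = 57843/((-1/(-4 + 2*(0 - 1 + 0)))) = 57843/((-1/(-4 + 2*(-1)))) = 57843/((-1/(-4 - 2))) = 57843/((-1/(-6))) = 57843/((-1*(-⅙))) = 57843/(⅙) = 57843*6 = 347058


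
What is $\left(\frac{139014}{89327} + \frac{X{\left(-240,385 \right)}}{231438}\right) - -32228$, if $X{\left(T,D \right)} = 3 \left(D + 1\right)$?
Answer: $\frac{111050510463721}{3445610371} \approx 32230.0$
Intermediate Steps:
$X{\left(T,D \right)} = 3 + 3 D$ ($X{\left(T,D \right)} = 3 \left(1 + D\right) = 3 + 3 D$)
$\left(\frac{139014}{89327} + \frac{X{\left(-240,385 \right)}}{231438}\right) - -32228 = \left(\frac{139014}{89327} + \frac{3 + 3 \cdot 385}{231438}\right) - -32228 = \left(139014 \cdot \frac{1}{89327} + \left(3 + 1155\right) \frac{1}{231438}\right) + 32228 = \left(\frac{139014}{89327} + 1158 \cdot \frac{1}{231438}\right) + 32228 = \left(\frac{139014}{89327} + \frac{193}{38573}\right) + 32228 = \frac{5379427133}{3445610371} + 32228 = \frac{111050510463721}{3445610371}$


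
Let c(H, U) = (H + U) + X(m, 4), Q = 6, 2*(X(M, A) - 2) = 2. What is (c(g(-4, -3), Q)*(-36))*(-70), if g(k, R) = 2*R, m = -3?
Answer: 7560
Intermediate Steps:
X(M, A) = 3 (X(M, A) = 2 + (½)*2 = 2 + 1 = 3)
c(H, U) = 3 + H + U (c(H, U) = (H + U) + 3 = 3 + H + U)
(c(g(-4, -3), Q)*(-36))*(-70) = ((3 + 2*(-3) + 6)*(-36))*(-70) = ((3 - 6 + 6)*(-36))*(-70) = (3*(-36))*(-70) = -108*(-70) = 7560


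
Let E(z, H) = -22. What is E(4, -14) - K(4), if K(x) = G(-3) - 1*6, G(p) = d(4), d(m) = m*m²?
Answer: -80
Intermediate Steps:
d(m) = m³
G(p) = 64 (G(p) = 4³ = 64)
K(x) = 58 (K(x) = 64 - 1*6 = 64 - 6 = 58)
E(4, -14) - K(4) = -22 - 1*58 = -22 - 58 = -80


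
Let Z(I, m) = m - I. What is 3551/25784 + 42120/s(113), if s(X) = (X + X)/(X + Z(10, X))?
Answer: 117290785903/2913592 ≈ 40256.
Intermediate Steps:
s(X) = 2*X/(-10 + 2*X) (s(X) = (X + X)/(X + (X - 1*10)) = (2*X)/(X + (X - 10)) = (2*X)/(X + (-10 + X)) = (2*X)/(-10 + 2*X) = 2*X/(-10 + 2*X))
3551/25784 + 42120/s(113) = 3551/25784 + 42120/((113/(-5 + 113))) = 3551*(1/25784) + 42120/((113/108)) = 3551/25784 + 42120/((113*(1/108))) = 3551/25784 + 42120/(113/108) = 3551/25784 + 42120*(108/113) = 3551/25784 + 4548960/113 = 117290785903/2913592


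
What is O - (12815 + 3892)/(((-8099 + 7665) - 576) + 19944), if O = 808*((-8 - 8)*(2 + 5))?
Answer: -1713467971/18934 ≈ -90497.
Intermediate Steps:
O = -90496 (O = 808*(-16*7) = 808*(-112) = -90496)
O - (12815 + 3892)/(((-8099 + 7665) - 576) + 19944) = -90496 - (12815 + 3892)/(((-8099 + 7665) - 576) + 19944) = -90496 - 16707/((-434 - 576) + 19944) = -90496 - 16707/(-1010 + 19944) = -90496 - 16707/18934 = -1713467971/18934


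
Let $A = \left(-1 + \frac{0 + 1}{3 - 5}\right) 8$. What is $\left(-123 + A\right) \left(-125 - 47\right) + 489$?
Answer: $23709$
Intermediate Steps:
$A = -12$ ($A = \left(-1 + 1 \frac{1}{-2}\right) 8 = \left(-1 + 1 \left(- \frac{1}{2}\right)\right) 8 = \left(-1 - \frac{1}{2}\right) 8 = \left(- \frac{3}{2}\right) 8 = -12$)
$\left(-123 + A\right) \left(-125 - 47\right) + 489 = \left(-123 - 12\right) \left(-125 - 47\right) + 489 = \left(-135\right) \left(-172\right) + 489 = 23220 + 489 = 23709$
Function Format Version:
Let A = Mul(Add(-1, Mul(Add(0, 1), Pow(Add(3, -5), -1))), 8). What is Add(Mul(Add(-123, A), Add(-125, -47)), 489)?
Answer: 23709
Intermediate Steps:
A = -12 (A = Mul(Add(-1, Mul(1, Pow(-2, -1))), 8) = Mul(Add(-1, Mul(1, Rational(-1, 2))), 8) = Mul(Add(-1, Rational(-1, 2)), 8) = Mul(Rational(-3, 2), 8) = -12)
Add(Mul(Add(-123, A), Add(-125, -47)), 489) = Add(Mul(Add(-123, -12), Add(-125, -47)), 489) = Add(Mul(-135, -172), 489) = Add(23220, 489) = 23709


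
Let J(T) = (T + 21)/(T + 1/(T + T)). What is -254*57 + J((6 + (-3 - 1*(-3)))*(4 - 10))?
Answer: -37540374/2593 ≈ -14478.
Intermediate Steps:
J(T) = (21 + T)/(T + 1/(2*T))
-254*57 + J((6 + (-3 - 1*(-3)))*(4 - 10)) = -254*57 + 2*((6 + (-3 - 1*(-3)))*(4 - 10))*(21 + (6 + (-3 - 1*(-3)))*(4 - 10))/(1 + 2*((6 + (-3 - 1*(-3)))*(4 - 10))²) = -14478 + 2*((6 + (-3 + 3))*(-6))*(21 + (6 + (-3 + 3))*(-6))/(1 + 2*((6 + (-3 + 3))*(-6))²) = -14478 + 2*((6 + 0)*(-6))*(21 + (6 + 0)*(-6))/(1 + 2*((6 + 0)*(-6))²) = -14478 + 2*(6*(-6))*(21 + 6*(-6))/(1 + 2*(6*(-6))²) = -14478 + 2*(-36)*(21 - 36)/(1 + 2*(-36)²) = -14478 + 2*(-36)*(-15)/(1 + 2*1296) = -14478 + 2*(-36)*(-15)/(1 + 2592) = -14478 + 2*(-36)*(-15)/2593 = -14478 + 2*(-36)*(1/2593)*(-15) = -14478 + 1080/2593 = -37540374/2593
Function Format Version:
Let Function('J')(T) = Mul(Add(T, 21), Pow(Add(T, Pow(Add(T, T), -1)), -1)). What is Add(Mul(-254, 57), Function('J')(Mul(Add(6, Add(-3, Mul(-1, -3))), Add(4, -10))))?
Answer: Rational(-37540374, 2593) ≈ -14478.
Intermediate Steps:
Function('J')(T) = Mul(Pow(Add(T, Mul(Rational(1, 2), Pow(T, -1))), -1), Add(21, T)) (Function('J')(T) = Mul(Add(21, T), Pow(Add(T, Pow(Mul(2, T), -1)), -1)) = Mul(Add(21, T), Pow(Add(T, Mul(Rational(1, 2), Pow(T, -1))), -1)) = Mul(Pow(Add(T, Mul(Rational(1, 2), Pow(T, -1))), -1), Add(21, T)))
Add(Mul(-254, 57), Function('J')(Mul(Add(6, Add(-3, Mul(-1, -3))), Add(4, -10)))) = Add(Mul(-254, 57), Mul(2, Mul(Add(6, Add(-3, Mul(-1, -3))), Add(4, -10)), Pow(Add(1, Mul(2, Pow(Mul(Add(6, Add(-3, Mul(-1, -3))), Add(4, -10)), 2))), -1), Add(21, Mul(Add(6, Add(-3, Mul(-1, -3))), Add(4, -10))))) = Add(-14478, Mul(2, Mul(Add(6, Add(-3, 3)), -6), Pow(Add(1, Mul(2, Pow(Mul(Add(6, Add(-3, 3)), -6), 2))), -1), Add(21, Mul(Add(6, Add(-3, 3)), -6)))) = Add(-14478, Mul(2, Mul(Add(6, 0), -6), Pow(Add(1, Mul(2, Pow(Mul(Add(6, 0), -6), 2))), -1), Add(21, Mul(Add(6, 0), -6)))) = Add(-14478, Mul(2, Mul(6, -6), Pow(Add(1, Mul(2, Pow(Mul(6, -6), 2))), -1), Add(21, Mul(6, -6)))) = Add(-14478, Mul(2, -36, Pow(Add(1, Mul(2, Pow(-36, 2))), -1), Add(21, -36))) = Add(-14478, Mul(2, -36, Pow(Add(1, Mul(2, 1296)), -1), -15)) = Add(-14478, Mul(2, -36, Pow(Add(1, 2592), -1), -15)) = Add(-14478, Mul(2, -36, Pow(2593, -1), -15)) = Add(-14478, Mul(2, -36, Rational(1, 2593), -15)) = Add(-14478, Rational(1080, 2593)) = Rational(-37540374, 2593)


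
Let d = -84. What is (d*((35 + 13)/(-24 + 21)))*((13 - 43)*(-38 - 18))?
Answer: 2257920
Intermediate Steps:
(d*((35 + 13)/(-24 + 21)))*((13 - 43)*(-38 - 18)) = (-84*(35 + 13)/(-24 + 21))*((13 - 43)*(-38 - 18)) = (-4032/(-3))*(-30*(-56)) = -4032*(-1)/3*1680 = -84*(-16)*1680 = 1344*1680 = 2257920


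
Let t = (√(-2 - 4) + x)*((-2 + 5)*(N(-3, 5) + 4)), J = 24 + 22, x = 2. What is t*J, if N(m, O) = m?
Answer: 276 + 138*I*√6 ≈ 276.0 + 338.03*I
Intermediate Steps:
J = 46
t = 6 + 3*I*√6 (t = (√(-2 - 4) + 2)*((-2 + 5)*(-3 + 4)) = (√(-6) + 2)*(3*1) = (I*√6 + 2)*3 = (2 + I*√6)*3 = 6 + 3*I*√6 ≈ 6.0 + 7.3485*I)
t*J = (6 + 3*I*√6)*46 = 276 + 138*I*√6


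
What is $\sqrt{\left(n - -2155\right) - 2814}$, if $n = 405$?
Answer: $i \sqrt{254} \approx 15.937 i$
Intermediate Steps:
$\sqrt{\left(n - -2155\right) - 2814} = \sqrt{\left(405 - -2155\right) - 2814} = \sqrt{\left(405 + 2155\right) - 2814} = \sqrt{2560 - 2814} = \sqrt{-254} = i \sqrt{254}$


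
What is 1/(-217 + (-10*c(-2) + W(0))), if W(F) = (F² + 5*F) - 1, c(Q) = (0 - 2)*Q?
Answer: -1/258 ≈ -0.0038760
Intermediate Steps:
c(Q) = -2*Q
W(F) = -1 + F² + 5*F
1/(-217 + (-10*c(-2) + W(0))) = 1/(-217 + (-(-20)*(-2) + (-1 + 0² + 5*0))) = 1/(-217 + (-10*4 + (-1 + 0 + 0))) = 1/(-217 + (-40 - 1)) = 1/(-217 - 41) = 1/(-258) = -1/258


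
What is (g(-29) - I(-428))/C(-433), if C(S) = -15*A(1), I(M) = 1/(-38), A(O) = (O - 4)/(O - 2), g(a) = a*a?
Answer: -3551/190 ≈ -18.689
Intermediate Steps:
g(a) = a²
A(O) = (-4 + O)/(-2 + O)
I(M) = -1/38
C(S) = -45 (C(S) = -15*(-4 + 1)/(-2 + 1) = -15*(-3)/(-1) = -(-15)*(-3) = -15*3 = -45)
(g(-29) - I(-428))/C(-433) = ((-29)² - 1*(-1/38))/(-45) = (841 + 1/38)*(-1/45) = (31959/38)*(-1/45) = -3551/190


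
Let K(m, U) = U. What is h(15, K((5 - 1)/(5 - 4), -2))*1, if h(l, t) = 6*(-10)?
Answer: -60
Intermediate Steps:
h(l, t) = -60
h(15, K((5 - 1)/(5 - 4), -2))*1 = -60*1 = -60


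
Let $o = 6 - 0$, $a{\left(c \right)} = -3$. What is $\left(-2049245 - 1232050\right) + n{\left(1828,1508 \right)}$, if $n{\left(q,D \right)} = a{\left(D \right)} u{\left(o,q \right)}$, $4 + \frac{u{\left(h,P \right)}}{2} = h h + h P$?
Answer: $-3347295$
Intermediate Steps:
$o = 6$ ($o = 6 + 0 = 6$)
$u{\left(h,P \right)} = -8 + 2 h^{2} + 2 P h$ ($u{\left(h,P \right)} = -8 + 2 \left(h h + h P\right) = -8 + 2 \left(h^{2} + P h\right) = -8 + \left(2 h^{2} + 2 P h\right) = -8 + 2 h^{2} + 2 P h$)
$n{\left(q,D \right)} = -192 - 36 q$ ($n{\left(q,D \right)} = - 3 \left(-8 + 2 \cdot 6^{2} + 2 q 6\right) = - 3 \left(-8 + 2 \cdot 36 + 12 q\right) = - 3 \left(-8 + 72 + 12 q\right) = - 3 \left(64 + 12 q\right) = -192 - 36 q$)
$\left(-2049245 - 1232050\right) + n{\left(1828,1508 \right)} = \left(-2049245 - 1232050\right) - 66000 = -3281295 - 66000 = -3347295$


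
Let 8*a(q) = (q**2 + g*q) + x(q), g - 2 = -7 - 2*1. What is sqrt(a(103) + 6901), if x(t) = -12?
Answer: sqrt(32542)/2 ≈ 90.197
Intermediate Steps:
g = -7 (g = 2 + (-7 - 2*1) = 2 + (-7 - 2) = 2 - 9 = -7)
a(q) = -3/2 - 7*q/8 + q**2/8 (a(q) = ((q**2 - 7*q) - 12)/8 = (-12 + q**2 - 7*q)/8 = -3/2 - 7*q/8 + q**2/8)
sqrt(a(103) + 6901) = sqrt((-3/2 - 7/8*103 + (1/8)*103**2) + 6901) = sqrt((-3/2 - 721/8 + (1/8)*10609) + 6901) = sqrt((-3/2 - 721/8 + 10609/8) + 6901) = sqrt(2469/2 + 6901) = sqrt(16271/2) = sqrt(32542)/2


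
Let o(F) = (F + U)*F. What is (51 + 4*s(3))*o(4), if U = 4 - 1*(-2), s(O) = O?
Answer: 2520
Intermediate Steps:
U = 6 (U = 4 + 2 = 6)
o(F) = F*(6 + F) (o(F) = (F + 6)*F = (6 + F)*F = F*(6 + F))
(51 + 4*s(3))*o(4) = (51 + 4*3)*(4*(6 + 4)) = (51 + 12)*(4*10) = 63*40 = 2520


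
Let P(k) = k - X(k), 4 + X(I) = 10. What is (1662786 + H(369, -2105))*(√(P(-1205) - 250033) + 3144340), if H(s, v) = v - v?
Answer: 5228364531240 + 9976716*I*√6979 ≈ 5.2284e+12 + 8.3346e+8*I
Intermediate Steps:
X(I) = 6 (X(I) = -4 + 10 = 6)
P(k) = -6 + k (P(k) = k - 1*6 = k - 6 = -6 + k)
H(s, v) = 0
(1662786 + H(369, -2105))*(√(P(-1205) - 250033) + 3144340) = (1662786 + 0)*(√((-6 - 1205) - 250033) + 3144340) = 1662786*(√(-1211 - 250033) + 3144340) = 1662786*(√(-251244) + 3144340) = 1662786*(6*I*√6979 + 3144340) = 1662786*(3144340 + 6*I*√6979) = 5228364531240 + 9976716*I*√6979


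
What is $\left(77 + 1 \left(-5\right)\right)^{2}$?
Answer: $5184$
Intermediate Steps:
$\left(77 + 1 \left(-5\right)\right)^{2} = \left(77 - 5\right)^{2} = 72^{2} = 5184$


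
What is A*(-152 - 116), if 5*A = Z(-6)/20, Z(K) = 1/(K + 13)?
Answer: -67/175 ≈ -0.38286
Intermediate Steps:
Z(K) = 1/(13 + K)
A = 1/700 (A = (1/((13 - 6)*20))/5 = ((1/20)/7)/5 = ((⅐)*(1/20))/5 = (⅕)*(1/140) = 1/700 ≈ 0.0014286)
A*(-152 - 116) = (-152 - 116)/700 = (1/700)*(-268) = -67/175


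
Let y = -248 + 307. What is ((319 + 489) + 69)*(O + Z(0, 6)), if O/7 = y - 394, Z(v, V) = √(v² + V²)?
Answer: -2051303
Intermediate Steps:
y = 59
Z(v, V) = √(V² + v²)
O = -2345 (O = 7*(59 - 394) = 7*(-335) = -2345)
((319 + 489) + 69)*(O + Z(0, 6)) = ((319 + 489) + 69)*(-2345 + √(6² + 0²)) = (808 + 69)*(-2345 + √(36 + 0)) = 877*(-2345 + √36) = 877*(-2345 + 6) = 877*(-2339) = -2051303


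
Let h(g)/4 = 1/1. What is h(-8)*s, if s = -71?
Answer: -284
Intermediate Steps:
h(g) = 4 (h(g) = 4/1 = 4*1 = 4)
h(-8)*s = 4*(-71) = -284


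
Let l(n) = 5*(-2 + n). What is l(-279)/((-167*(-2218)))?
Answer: -1405/370406 ≈ -0.0037931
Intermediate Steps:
l(n) = -10 + 5*n
l(-279)/((-167*(-2218))) = (-10 + 5*(-279))/((-167*(-2218))) = (-10 - 1395)/370406 = -1405*1/370406 = -1405/370406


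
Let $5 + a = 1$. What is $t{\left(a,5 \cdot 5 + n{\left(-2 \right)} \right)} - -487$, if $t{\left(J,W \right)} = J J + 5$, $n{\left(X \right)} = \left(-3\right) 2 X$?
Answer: $508$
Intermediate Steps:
$n{\left(X \right)} = - 6 X$
$a = -4$ ($a = -5 + 1 = -4$)
$t{\left(J,W \right)} = 5 + J^{2}$ ($t{\left(J,W \right)} = J^{2} + 5 = 5 + J^{2}$)
$t{\left(a,5 \cdot 5 + n{\left(-2 \right)} \right)} - -487 = \left(5 + \left(-4\right)^{2}\right) - -487 = \left(5 + 16\right) + 487 = 21 + 487 = 508$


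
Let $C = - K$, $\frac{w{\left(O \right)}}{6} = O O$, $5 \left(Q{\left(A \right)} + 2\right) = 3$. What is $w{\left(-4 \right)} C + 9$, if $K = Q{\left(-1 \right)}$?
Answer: $\frac{717}{5} \approx 143.4$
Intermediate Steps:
$Q{\left(A \right)} = - \frac{7}{5}$ ($Q{\left(A \right)} = -2 + \frac{1}{5} \cdot 3 = -2 + \frac{3}{5} = - \frac{7}{5}$)
$K = - \frac{7}{5} \approx -1.4$
$w{\left(O \right)} = 6 O^{2}$ ($w{\left(O \right)} = 6 O O = 6 O^{2}$)
$C = \frac{7}{5}$ ($C = \left(-1\right) \left(- \frac{7}{5}\right) = \frac{7}{5} \approx 1.4$)
$w{\left(-4 \right)} C + 9 = 6 \left(-4\right)^{2} \cdot \frac{7}{5} + 9 = 6 \cdot 16 \cdot \frac{7}{5} + 9 = 96 \cdot \frac{7}{5} + 9 = \frac{672}{5} + 9 = \frac{717}{5}$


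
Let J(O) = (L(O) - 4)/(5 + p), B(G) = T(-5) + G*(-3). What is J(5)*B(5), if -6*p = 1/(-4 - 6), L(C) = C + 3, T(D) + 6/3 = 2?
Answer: -3600/301 ≈ -11.960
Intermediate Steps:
T(D) = 0 (T(D) = -2 + 2 = 0)
L(C) = 3 + C
p = 1/60 (p = -1/(6*(-4 - 6)) = -1/6/(-10) = -1/6*(-1/10) = 1/60 ≈ 0.016667)
B(G) = -3*G (B(G) = 0 + G*(-3) = 0 - 3*G = -3*G)
J(O) = -60/301 + 60*O/301 (J(O) = ((3 + O) - 4)/(5 + 1/60) = (-1 + O)/(301/60) = (-1 + O)*(60/301) = -60/301 + 60*O/301)
J(5)*B(5) = (-60/301 + (60/301)*5)*(-3*5) = (-60/301 + 300/301)*(-15) = (240/301)*(-15) = -3600/301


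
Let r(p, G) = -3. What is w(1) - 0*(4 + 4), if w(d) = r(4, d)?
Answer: -3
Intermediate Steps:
w(d) = -3
w(1) - 0*(4 + 4) = -3 - 0*(4 + 4) = -3 - 0*8 = -3 - 8*0 = -3 + 0 = -3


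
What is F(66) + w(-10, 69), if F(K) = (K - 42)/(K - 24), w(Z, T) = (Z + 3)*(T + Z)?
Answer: -2887/7 ≈ -412.43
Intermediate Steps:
w(Z, T) = (3 + Z)*(T + Z)
F(K) = (-42 + K)/(-24 + K)
F(66) + w(-10, 69) = (-42 + 66)/(-24 + 66) + ((-10)² + 3*69 + 3*(-10) + 69*(-10)) = 24/42 + (100 + 207 - 30 - 690) = (1/42)*24 - 413 = 4/7 - 413 = -2887/7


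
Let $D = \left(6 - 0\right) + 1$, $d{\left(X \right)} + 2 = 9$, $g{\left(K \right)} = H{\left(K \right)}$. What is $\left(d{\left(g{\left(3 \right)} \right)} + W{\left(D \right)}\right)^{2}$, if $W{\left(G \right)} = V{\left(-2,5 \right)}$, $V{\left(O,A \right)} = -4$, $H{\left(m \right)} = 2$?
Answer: $9$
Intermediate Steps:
$g{\left(K \right)} = 2$
$d{\left(X \right)} = 7$ ($d{\left(X \right)} = -2 + 9 = 7$)
$D = 7$ ($D = \left(6 + 0\right) + 1 = 6 + 1 = 7$)
$W{\left(G \right)} = -4$
$\left(d{\left(g{\left(3 \right)} \right)} + W{\left(D \right)}\right)^{2} = \left(7 - 4\right)^{2} = 3^{2} = 9$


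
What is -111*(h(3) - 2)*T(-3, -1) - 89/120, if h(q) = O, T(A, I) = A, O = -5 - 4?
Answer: -439649/120 ≈ -3663.7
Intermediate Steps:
O = -9
h(q) = -9
-111*(h(3) - 2)*T(-3, -1) - 89/120 = -111*(-9 - 2)*(-3) - 89/120 = -(-1221)*(-3) - 89*1/120 = -111*33 - 89/120 = -3663 - 89/120 = -439649/120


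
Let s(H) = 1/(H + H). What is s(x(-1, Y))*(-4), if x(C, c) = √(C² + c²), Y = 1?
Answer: -√2 ≈ -1.4142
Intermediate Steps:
s(H) = 1/(2*H)
s(x(-1, Y))*(-4) = (1/(2*(√((-1)² + 1²))))*(-4) = (1/(2*(√(1 + 1))))*(-4) = (1/(2*(√2)))*(-4) = ((√2/2)/2)*(-4) = (√2/4)*(-4) = -√2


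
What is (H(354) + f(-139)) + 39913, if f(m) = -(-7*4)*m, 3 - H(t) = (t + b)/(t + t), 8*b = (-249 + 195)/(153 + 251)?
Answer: 13738498345/381376 ≈ 36024.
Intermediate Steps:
b = -27/1616 (b = ((-249 + 195)/(153 + 251))/8 = (-54/404)/8 = (-54*1/404)/8 = (1/8)*(-27/202) = -27/1616 ≈ -0.016708)
H(t) = 3 - (-27/1616 + t)/(2*t) (H(t) = 3 - (t - 27/1616)/(t + t) = 3 - (-27/1616 + t)/(2*t))
f(m) = 28*m (f(m) = -(-28)*m = 28*m)
(H(354) + f(-139)) + 39913 = ((1/3232)*(27 + 8080*354)/354 + 28*(-139)) + 39913 = ((1/3232)*(1/354)*(27 + 2860320) - 3892) + 39913 = ((1/3232)*(1/354)*2860347 - 3892) + 39913 = (953449/381376 - 3892) + 39913 = -1483361943/381376 + 39913 = 13738498345/381376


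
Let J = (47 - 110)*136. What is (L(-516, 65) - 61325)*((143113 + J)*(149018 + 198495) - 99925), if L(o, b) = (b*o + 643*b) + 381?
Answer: -2463528815578740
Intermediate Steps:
J = -8568 (J = -63*136 = -8568)
L(o, b) = 381 + 643*b + b*o (L(o, b) = (643*b + b*o) + 381 = 381 + 643*b + b*o)
(L(-516, 65) - 61325)*((143113 + J)*(149018 + 198495) - 99925) = ((381 + 643*65 + 65*(-516)) - 61325)*((143113 - 8568)*(149018 + 198495) - 99925) = ((381 + 41795 - 33540) - 61325)*(134545*347513 - 99925) = (8636 - 61325)*(46756136585 - 99925) = -52689*46756036660 = -2463528815578740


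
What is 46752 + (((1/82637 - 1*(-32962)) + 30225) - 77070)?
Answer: 2716195554/82637 ≈ 32869.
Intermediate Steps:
46752 + (((1/82637 - 1*(-32962)) + 30225) - 77070) = 46752 + (((1/82637 + 32962) + 30225) - 77070) = 46752 + ((2723880795/82637 + 30225) - 77070) = 46752 + (5221584120/82637 - 77070) = 46752 - 1147249470/82637 = 2716195554/82637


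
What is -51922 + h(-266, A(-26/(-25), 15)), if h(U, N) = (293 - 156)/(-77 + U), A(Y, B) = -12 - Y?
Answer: -17809383/343 ≈ -51922.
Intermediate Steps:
h(U, N) = 137/(-77 + U)
-51922 + h(-266, A(-26/(-25), 15)) = -51922 + 137/(-77 - 266) = -51922 + 137/(-343) = -51922 + 137*(-1/343) = -51922 - 137/343 = -17809383/343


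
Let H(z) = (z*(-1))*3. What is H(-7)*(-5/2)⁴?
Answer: 13125/16 ≈ 820.31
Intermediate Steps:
H(z) = -3*z (H(z) = -z*3 = -3*z)
H(-7)*(-5/2)⁴ = (-3*(-7))*(-5/2)⁴ = 21*(-5*½)⁴ = 21*(-5/2)⁴ = 21*(625/16) = 13125/16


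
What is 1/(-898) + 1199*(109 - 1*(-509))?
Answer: 665401835/898 ≈ 7.4098e+5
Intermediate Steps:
1/(-898) + 1199*(109 - 1*(-509)) = -1/898 + 1199*(109 + 509) = -1/898 + 1199*618 = -1/898 + 740982 = 665401835/898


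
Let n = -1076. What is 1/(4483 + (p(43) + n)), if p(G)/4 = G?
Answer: 1/3579 ≈ 0.00027941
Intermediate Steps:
p(G) = 4*G
1/(4483 + (p(43) + n)) = 1/(4483 + (4*43 - 1076)) = 1/(4483 + (172 - 1076)) = 1/(4483 - 904) = 1/3579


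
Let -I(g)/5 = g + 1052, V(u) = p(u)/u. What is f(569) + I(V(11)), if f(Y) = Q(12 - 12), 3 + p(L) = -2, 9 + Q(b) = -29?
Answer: -58253/11 ≈ -5295.7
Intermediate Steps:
Q(b) = -38 (Q(b) = -9 - 29 = -38)
p(L) = -5 (p(L) = -3 - 2 = -5)
f(Y) = -38
V(u) = -5/u
I(g) = -5260 - 5*g (I(g) = -5*(g + 1052) = -5*(1052 + g) = -5260 - 5*g)
f(569) + I(V(11)) = -38 + (-5260 - (-25)/11) = -38 + (-5260 - 5*(-5/11)) = -38 + (-5260 + 25/11) = -38 - 57835/11 = -58253/11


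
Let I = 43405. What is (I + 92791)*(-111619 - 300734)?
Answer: -56160829188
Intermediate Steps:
(I + 92791)*(-111619 - 300734) = (43405 + 92791)*(-111619 - 300734) = 136196*(-412353) = -56160829188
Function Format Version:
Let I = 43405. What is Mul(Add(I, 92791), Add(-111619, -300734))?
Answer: -56160829188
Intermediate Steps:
Mul(Add(I, 92791), Add(-111619, -300734)) = Mul(Add(43405, 92791), Add(-111619, -300734)) = Mul(136196, -412353) = -56160829188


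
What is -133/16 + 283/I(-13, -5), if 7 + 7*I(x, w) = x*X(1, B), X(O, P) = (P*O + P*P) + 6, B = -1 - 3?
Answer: -63749/3856 ≈ -16.532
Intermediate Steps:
B = -4
X(O, P) = 6 + P**2 + O*P (X(O, P) = (O*P + P**2) + 6 = (P**2 + O*P) + 6 = 6 + P**2 + O*P)
I(x, w) = -1 + 18*x/7 (I(x, w) = -1 + (x*(6 + (-4)**2 + 1*(-4)))/7 = -1 + (x*(6 + 16 - 4))/7 = -1 + (x*18)/7 = -1 + (18*x)/7 = -1 + 18*x/7)
-133/16 + 283/I(-13, -5) = -133/16 + 283/(-1 + (18/7)*(-13)) = -133*1/16 + 283/(-1 - 234/7) = -133/16 + 283/(-241/7) = -133/16 + 283*(-7/241) = -133/16 - 1981/241 = -63749/3856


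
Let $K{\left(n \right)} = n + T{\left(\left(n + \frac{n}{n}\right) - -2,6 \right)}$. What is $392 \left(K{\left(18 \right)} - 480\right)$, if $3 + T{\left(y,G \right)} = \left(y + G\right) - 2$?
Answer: $-172480$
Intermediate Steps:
$T{\left(y,G \right)} = -5 + G + y$ ($T{\left(y,G \right)} = -3 - \left(2 - G - y\right) = -3 + \left(-2 + G + y\right) = -5 + G + y$)
$K{\left(n \right)} = 4 + 2 n$ ($K{\left(n \right)} = n - \left(-3 - n - \frac{n}{n}\right) = n + \left(-5 + 6 + \left(\left(n + 1\right) + 2\right)\right) = n + \left(-5 + 6 + \left(\left(1 + n\right) + 2\right)\right) = n + \left(-5 + 6 + \left(3 + n\right)\right) = n + \left(4 + n\right) = 4 + 2 n$)
$392 \left(K{\left(18 \right)} - 480\right) = 392 \left(\left(4 + 2 \cdot 18\right) - 480\right) = 392 \left(\left(4 + 36\right) - 480\right) = 392 \left(40 - 480\right) = 392 \left(-440\right) = -172480$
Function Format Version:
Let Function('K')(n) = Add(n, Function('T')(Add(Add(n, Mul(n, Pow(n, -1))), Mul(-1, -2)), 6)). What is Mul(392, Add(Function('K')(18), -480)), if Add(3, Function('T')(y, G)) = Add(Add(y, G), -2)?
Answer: -172480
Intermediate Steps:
Function('T')(y, G) = Add(-5, G, y) (Function('T')(y, G) = Add(-3, Add(Add(y, G), -2)) = Add(-3, Add(Add(G, y), -2)) = Add(-3, Add(-2, G, y)) = Add(-5, G, y))
Function('K')(n) = Add(4, Mul(2, n)) (Function('K')(n) = Add(n, Add(-5, 6, Add(Add(n, Mul(n, Pow(n, -1))), Mul(-1, -2)))) = Add(n, Add(-5, 6, Add(Add(n, 1), 2))) = Add(n, Add(-5, 6, Add(Add(1, n), 2))) = Add(n, Add(-5, 6, Add(3, n))) = Add(n, Add(4, n)) = Add(4, Mul(2, n)))
Mul(392, Add(Function('K')(18), -480)) = Mul(392, Add(Add(4, Mul(2, 18)), -480)) = Mul(392, Add(Add(4, 36), -480)) = Mul(392, Add(40, -480)) = Mul(392, -440) = -172480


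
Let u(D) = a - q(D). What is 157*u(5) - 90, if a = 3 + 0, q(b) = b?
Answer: -404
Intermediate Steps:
a = 3
u(D) = 3 - D
157*u(5) - 90 = 157*(3 - 1*5) - 90 = 157*(3 - 5) - 90 = 157*(-2) - 90 = -314 - 90 = -404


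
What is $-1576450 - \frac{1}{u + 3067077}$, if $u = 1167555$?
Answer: $- \frac{6675685616401}{4234632} \approx -1.5765 \cdot 10^{6}$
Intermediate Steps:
$-1576450 - \frac{1}{u + 3067077} = -1576450 - \frac{1}{1167555 + 3067077} = -1576450 - \frac{1}{4234632} = - \frac{6675685616401}{4234632}$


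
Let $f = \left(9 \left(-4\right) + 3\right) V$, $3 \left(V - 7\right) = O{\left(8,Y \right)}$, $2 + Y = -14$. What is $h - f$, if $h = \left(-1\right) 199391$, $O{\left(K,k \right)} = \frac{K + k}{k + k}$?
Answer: $- \frac{796629}{4} \approx -1.9916 \cdot 10^{5}$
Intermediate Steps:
$Y = -16$ ($Y = -2 - 14 = -16$)
$O{\left(K,k \right)} = \frac{K + k}{2 k}$
$V = \frac{85}{12}$ ($V = 7 + \frac{\frac{1}{2} \frac{1}{-16} \left(8 - 16\right)}{3} = 7 + \frac{\frac{1}{2} \left(- \frac{1}{16}\right) \left(-8\right)}{3} = 7 + \frac{1}{3} \cdot \frac{1}{4} = 7 + \frac{1}{12} = \frac{85}{12} \approx 7.0833$)
$h = -199391$
$f = - \frac{935}{4}$ ($f = \left(9 \left(-4\right) + 3\right) \frac{85}{12} = \left(-36 + 3\right) \frac{85}{12} = \left(-33\right) \frac{85}{12} = - \frac{935}{4} \approx -233.75$)
$h - f = -199391 - - \frac{935}{4} = -199391 + \frac{935}{4} = - \frac{796629}{4}$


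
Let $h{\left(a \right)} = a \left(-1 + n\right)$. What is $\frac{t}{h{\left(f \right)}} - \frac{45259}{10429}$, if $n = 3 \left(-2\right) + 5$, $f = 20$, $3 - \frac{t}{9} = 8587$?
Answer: $\frac{100486558}{52145} \approx 1927.1$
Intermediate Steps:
$t = -77256$ ($t = 27 - 77283 = -77256$)
$n = -1$ ($n = -6 + 5 = -1$)
$h{\left(a \right)} = - 2 a$ ($h{\left(a \right)} = a \left(-1 - 1\right) = a \left(-2\right) = - 2 a$)
$\frac{t}{h{\left(f \right)}} - \frac{45259}{10429} = - \frac{77256}{\left(-2\right) 20} - \frac{45259}{10429} = - \frac{77256}{-40} - \frac{45259}{10429} = \left(-77256\right) \left(- \frac{1}{40}\right) - \frac{45259}{10429} = \frac{9657}{5} - \frac{45259}{10429} = \frac{100486558}{52145}$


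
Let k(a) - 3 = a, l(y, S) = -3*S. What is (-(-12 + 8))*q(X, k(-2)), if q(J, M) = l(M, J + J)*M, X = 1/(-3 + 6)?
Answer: -8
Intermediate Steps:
k(a) = 3 + a
X = ⅓ (X = 1/3 = ⅓ ≈ 0.33333)
q(J, M) = -6*J*M (q(J, M) = (-3*(J + J))*M = (-6*J)*M = -6*J*M)
(-(-12 + 8))*q(X, k(-2)) = (-(-12 + 8))*(-6*⅓*(3 - 2)) = (-1*(-4))*(-6*⅓*1) = 4*(-2) = -8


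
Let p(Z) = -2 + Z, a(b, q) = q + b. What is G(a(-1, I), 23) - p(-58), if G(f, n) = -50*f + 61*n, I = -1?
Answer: 1563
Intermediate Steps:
a(b, q) = b + q
G(a(-1, I), 23) - p(-58) = (-50*(-1 - 1) + 61*23) - (-2 - 58) = (-50*(-2) + 1403) - 1*(-60) = (100 + 1403) + 60 = 1503 + 60 = 1563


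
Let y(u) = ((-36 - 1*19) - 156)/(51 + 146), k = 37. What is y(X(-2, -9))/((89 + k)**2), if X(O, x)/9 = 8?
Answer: -211/3127572 ≈ -6.7464e-5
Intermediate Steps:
X(O, x) = 72 (X(O, x) = 9*8 = 72)
y(u) = -211/197 (y(u) = ((-36 - 19) - 156)/197 = (-55 - 156)*(1/197) = -211*1/197 = -211/197)
y(X(-2, -9))/((89 + k)**2) = -211/(197*(89 + 37)**2) = -211/(197*(126**2)) = -211/197/15876 = -211/197*1/15876 = -211/3127572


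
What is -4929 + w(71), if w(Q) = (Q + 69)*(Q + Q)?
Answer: 14951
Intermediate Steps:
w(Q) = 2*Q*(69 + Q) (w(Q) = (69 + Q)*(2*Q) = 2*Q*(69 + Q))
-4929 + w(71) = -4929 + 2*71*(69 + 71) = -4929 + 2*71*140 = -4929 + 19880 = 14951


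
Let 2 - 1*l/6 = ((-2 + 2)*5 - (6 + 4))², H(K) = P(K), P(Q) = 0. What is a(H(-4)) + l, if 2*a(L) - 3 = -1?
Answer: -587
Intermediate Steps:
H(K) = 0
a(L) = 1 (a(L) = 3/2 + (½)*(-1) = 3/2 - ½ = 1)
l = -588 (l = 12 - 6*((-2 + 2)*5 - (6 + 4))² = 12 - 6*(0*5 - 1*10)² = 12 - 6*(0 - 10)² = 12 - 6*(-10)² = 12 - 6*100 = 12 - 600 = -588)
a(H(-4)) + l = 1 - 588 = -587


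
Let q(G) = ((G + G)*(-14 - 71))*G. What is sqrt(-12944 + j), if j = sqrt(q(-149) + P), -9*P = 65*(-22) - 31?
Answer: sqrt(-116496 + 3*I*sqrt(33966069))/3 ≈ 8.5138 + 114.09*I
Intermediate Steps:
P = 487/3 (P = -(65*(-22) - 31)/9 = -(-1430 - 31)/9 = -1/9*(-1461) = 487/3 ≈ 162.33)
q(G) = -170*G**2 (q(G) = ((2*G)*(-85))*G = (-170*G)*G = -170*G**2)
j = I*sqrt(33966069)/3 (j = sqrt(-170*(-149)**2 + 487/3) = sqrt(-170*22201 + 487/3) = sqrt(-3774170 + 487/3) = sqrt(-11322023/3) = I*sqrt(33966069)/3 ≈ 1942.7*I)
sqrt(-12944 + j) = sqrt(-12944 + I*sqrt(33966069)/3)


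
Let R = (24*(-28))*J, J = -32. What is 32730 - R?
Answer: 11226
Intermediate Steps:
R = 21504 (R = (24*(-28))*(-32) = -672*(-32) = 21504)
32730 - R = 32730 - 1*21504 = 32730 - 21504 = 11226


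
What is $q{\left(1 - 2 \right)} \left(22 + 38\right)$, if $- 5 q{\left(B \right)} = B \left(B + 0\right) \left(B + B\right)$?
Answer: $24$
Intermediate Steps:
$q{\left(B \right)} = - \frac{2 B^{3}}{5}$ ($q{\left(B \right)} = - \frac{B \left(B + 0\right) \left(B + B\right)}{5} = - \frac{B B 2 B}{5} = - \frac{B 2 B^{2}}{5} = - \frac{2 B^{3}}{5}$)
$q{\left(1 - 2 \right)} \left(22 + 38\right) = - \frac{2 \left(1 - 2\right)^{3}}{5} \left(22 + 38\right) = - \frac{2 \left(-1\right)^{3}}{5} \cdot 60 = \left(- \frac{2}{5}\right) \left(-1\right) 60 = \frac{2}{5} \cdot 60 = 24$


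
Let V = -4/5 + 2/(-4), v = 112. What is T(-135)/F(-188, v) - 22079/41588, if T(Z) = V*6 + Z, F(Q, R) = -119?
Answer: 139133/207940 ≈ 0.66910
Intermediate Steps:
V = -13/10 (V = -4*1/5 + 2*(-1/4) = -4/5 - 1/2 = -13/10 ≈ -1.3000)
T(Z) = -39/5 + Z (T(Z) = -13/10*6 + Z = -39/5 + Z)
T(-135)/F(-188, v) - 22079/41588 = (-39/5 - 135)/(-119) - 22079/41588 = -714/5*(-1/119) - 22079*1/41588 = 6/5 - 22079/41588 = 139133/207940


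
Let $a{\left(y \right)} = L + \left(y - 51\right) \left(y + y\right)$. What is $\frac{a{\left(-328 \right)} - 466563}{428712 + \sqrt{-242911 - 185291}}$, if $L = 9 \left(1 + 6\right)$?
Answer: $- \frac{15567675952}{30632401191} + \frac{108938 i \sqrt{47578}}{30632401191} \approx -0.50821 + 0.00077571 i$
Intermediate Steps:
$L = 63$ ($L = 9 \cdot 7 = 63$)
$a{\left(y \right)} = 63 + 2 y \left(-51 + y\right)$ ($a{\left(y \right)} = 63 + \left(y - 51\right) \left(y + y\right) = 63 + \left(-51 + y\right) 2 y = 63 + 2 y \left(-51 + y\right)$)
$\frac{a{\left(-328 \right)} - 466563}{428712 + \sqrt{-242911 - 185291}} = \frac{\left(63 - -33456 + 2 \left(-328\right)^{2}\right) - 466563}{428712 + \sqrt{-242911 - 185291}} = \frac{\left(63 + 33456 + 2 \cdot 107584\right) - 466563}{428712 + \sqrt{-428202}} = \frac{\left(63 + 33456 + 215168\right) - 466563}{428712 + 3 i \sqrt{47578}} = \frac{248687 - 466563}{428712 + 3 i \sqrt{47578}} = - \frac{217876}{428712 + 3 i \sqrt{47578}}$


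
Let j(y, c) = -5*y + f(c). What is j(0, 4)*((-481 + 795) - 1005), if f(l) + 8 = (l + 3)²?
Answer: -28331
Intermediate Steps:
f(l) = -8 + (3 + l)² (f(l) = -8 + (l + 3)² = -8 + (3 + l)²)
j(y, c) = -8 + (3 + c)² - 5*y (j(y, c) = -5*y + (-8 + (3 + c)²) = -8 + (3 + c)² - 5*y)
j(0, 4)*((-481 + 795) - 1005) = (-8 + (3 + 4)² - 5*0)*((-481 + 795) - 1005) = (-8 + 7² + 0)*(314 - 1005) = (-8 + 49 + 0)*(-691) = 41*(-691) = -28331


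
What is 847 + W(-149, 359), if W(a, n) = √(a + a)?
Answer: 847 + I*√298 ≈ 847.0 + 17.263*I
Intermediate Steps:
W(a, n) = √2*√a (W(a, n) = √(2*a) = √2*√a)
847 + W(-149, 359) = 847 + √2*√(-149) = 847 + √2*(I*√149) = 847 + I*√298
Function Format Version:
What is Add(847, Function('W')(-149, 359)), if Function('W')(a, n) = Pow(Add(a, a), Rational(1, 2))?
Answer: Add(847, Mul(I, Pow(298, Rational(1, 2)))) ≈ Add(847.00, Mul(17.263, I))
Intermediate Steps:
Function('W')(a, n) = Mul(Pow(2, Rational(1, 2)), Pow(a, Rational(1, 2))) (Function('W')(a, n) = Pow(Mul(2, a), Rational(1, 2)) = Mul(Pow(2, Rational(1, 2)), Pow(a, Rational(1, 2))))
Add(847, Function('W')(-149, 359)) = Add(847, Mul(Pow(2, Rational(1, 2)), Pow(-149, Rational(1, 2)))) = Add(847, Mul(Pow(2, Rational(1, 2)), Mul(I, Pow(149, Rational(1, 2))))) = Add(847, Mul(I, Pow(298, Rational(1, 2))))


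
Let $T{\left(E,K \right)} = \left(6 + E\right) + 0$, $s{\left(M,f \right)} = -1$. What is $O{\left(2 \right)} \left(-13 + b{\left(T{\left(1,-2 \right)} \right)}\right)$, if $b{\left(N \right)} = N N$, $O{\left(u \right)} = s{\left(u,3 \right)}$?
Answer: $-36$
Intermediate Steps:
$T{\left(E,K \right)} = 6 + E$
$O{\left(u \right)} = -1$
$b{\left(N \right)} = N^{2}$
$O{\left(2 \right)} \left(-13 + b{\left(T{\left(1,-2 \right)} \right)}\right) = - (-13 + \left(6 + 1\right)^{2}) = - (-13 + 7^{2}) = - (-13 + 49) = \left(-1\right) 36 = -36$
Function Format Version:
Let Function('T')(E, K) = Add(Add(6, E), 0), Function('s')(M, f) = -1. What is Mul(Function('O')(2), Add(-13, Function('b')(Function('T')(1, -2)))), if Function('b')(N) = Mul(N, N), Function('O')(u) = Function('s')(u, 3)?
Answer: -36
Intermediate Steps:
Function('T')(E, K) = Add(6, E)
Function('O')(u) = -1
Function('b')(N) = Pow(N, 2)
Mul(Function('O')(2), Add(-13, Function('b')(Function('T')(1, -2)))) = Mul(-1, Add(-13, Pow(Add(6, 1), 2))) = Mul(-1, Add(-13, Pow(7, 2))) = Mul(-1, Add(-13, 49)) = Mul(-1, 36) = -36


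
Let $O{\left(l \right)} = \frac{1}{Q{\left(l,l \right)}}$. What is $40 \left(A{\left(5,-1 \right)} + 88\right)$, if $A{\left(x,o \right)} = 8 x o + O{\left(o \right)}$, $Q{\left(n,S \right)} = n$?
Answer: $1880$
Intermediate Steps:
$O{\left(l \right)} = \frac{1}{l}$
$A{\left(x,o \right)} = \frac{1}{o} + 8 o x$ ($A{\left(x,o \right)} = 8 x o + \frac{1}{o} = 8 o x + \frac{1}{o} = \frac{1}{o} + 8 o x$)
$40 \left(A{\left(5,-1 \right)} + 88\right) = 40 \left(\left(\frac{1}{-1} + 8 \left(-1\right) 5\right) + 88\right) = 40 \left(\left(-1 - 40\right) + 88\right) = 40 \left(-41 + 88\right) = 40 \cdot 47 = 1880$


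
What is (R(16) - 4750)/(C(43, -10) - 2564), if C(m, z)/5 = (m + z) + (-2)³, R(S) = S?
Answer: 526/271 ≈ 1.9410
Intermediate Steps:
C(m, z) = -40 + 5*m + 5*z (C(m, z) = 5*((m + z) + (-2)³) = 5*((m + z) - 8) = 5*(-8 + m + z) = -40 + 5*m + 5*z)
(R(16) - 4750)/(C(43, -10) - 2564) = (16 - 4750)/((-40 + 5*43 + 5*(-10)) - 2564) = -4734/((-40 + 215 - 50) - 2564) = -4734/(125 - 2564) = -4734/(-2439) = -4734*(-1/2439) = 526/271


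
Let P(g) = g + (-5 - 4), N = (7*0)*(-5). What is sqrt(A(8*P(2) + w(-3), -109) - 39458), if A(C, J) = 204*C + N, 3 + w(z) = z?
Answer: I*sqrt(52106) ≈ 228.27*I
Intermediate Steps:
w(z) = -3 + z
N = 0 (N = 0*(-5) = 0)
P(g) = -9 + g (P(g) = g - 9 = -9 + g)
A(C, J) = 204*C (A(C, J) = 204*C + 0 = 204*C)
sqrt(A(8*P(2) + w(-3), -109) - 39458) = sqrt(204*(8*(-9 + 2) + (-3 - 3)) - 39458) = sqrt(204*(8*(-7) - 6) - 39458) = sqrt(204*(-56 - 6) - 39458) = sqrt(204*(-62) - 39458) = sqrt(-12648 - 39458) = sqrt(-52106) = I*sqrt(52106)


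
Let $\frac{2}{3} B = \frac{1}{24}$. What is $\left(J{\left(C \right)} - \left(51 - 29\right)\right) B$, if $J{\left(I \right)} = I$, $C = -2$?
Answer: $- \frac{3}{2} \approx -1.5$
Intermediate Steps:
$B = \frac{1}{16}$ ($B = \frac{3}{2 \cdot 24} = \frac{3}{2} \cdot \frac{1}{24} = \frac{1}{16} \approx 0.0625$)
$\left(J{\left(C \right)} - \left(51 - 29\right)\right) B = \left(-2 - \left(51 - 29\right)\right) \frac{1}{16} = \left(-2 - 22\right) \frac{1}{16} = \left(-24\right) \frac{1}{16} = - \frac{3}{2}$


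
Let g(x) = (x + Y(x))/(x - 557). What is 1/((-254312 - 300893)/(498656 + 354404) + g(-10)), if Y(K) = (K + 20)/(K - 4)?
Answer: -225719676/142641943 ≈ -1.5824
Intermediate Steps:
Y(K) = (20 + K)/(-4 + K)
g(x) = (x + (20 + x)/(-4 + x))/(-557 + x) (g(x) = (x + (20 + x)/(-4 + x))/(x - 557) = (x + (20 + x)/(-4 + x))/(-557 + x))
1/((-254312 - 300893)/(498656 + 354404) + g(-10)) = 1/((-254312 - 300893)/(498656 + 354404) + (20 - 10 - 10*(-4 - 10))/((-557 - 10)*(-4 - 10))) = 1/(-555205/853060 + (20 - 10 - 10*(-14))/(-567*(-14))) = 1/(-555205*1/853060 - 1/567*(-1/14)*(20 - 10 + 140)) = 1/(-111041/170612 - 1/567*(-1/14)*150) = 1/(-111041/170612 + 25/1323) = 1/(-142641943/225719676) = -225719676/142641943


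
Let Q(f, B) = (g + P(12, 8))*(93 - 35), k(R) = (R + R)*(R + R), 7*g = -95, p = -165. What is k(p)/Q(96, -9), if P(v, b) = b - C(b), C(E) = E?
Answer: -76230/551 ≈ -138.35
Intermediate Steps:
P(v, b) = 0 (P(v, b) = b - b = 0)
g = -95/7 (g = (⅐)*(-95) = -95/7 ≈ -13.571)
k(R) = 4*R² (k(R) = (2*R)*(2*R) = 4*R²)
Q(f, B) = -5510/7 (Q(f, B) = (-95/7 + 0)*(93 - 35) = -95/7*58 = -5510/7)
k(p)/Q(96, -9) = (4*(-165)²)/(-5510/7) = (4*27225)*(-7/5510) = 108900*(-7/5510) = -76230/551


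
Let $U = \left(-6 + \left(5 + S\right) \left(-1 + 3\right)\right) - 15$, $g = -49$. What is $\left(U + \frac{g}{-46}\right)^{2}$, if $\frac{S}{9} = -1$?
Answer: $\frac{1651225}{2116} \approx 780.35$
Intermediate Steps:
$S = -9$ ($S = 9 \left(-1\right) = -9$)
$U = -29$ ($U = \left(-6 + \left(5 - 9\right) \left(-1 + 3\right)\right) - 15 = \left(-6 - 8\right) - 15 = -14 - 15 = -29$)
$\left(U + \frac{g}{-46}\right)^{2} = \left(-29 - \frac{49}{-46}\right)^{2} = \left(-29 - - \frac{49}{46}\right)^{2} = \left(-29 + \frac{49}{46}\right)^{2} = \left(- \frac{1285}{46}\right)^{2} = \frac{1651225}{2116}$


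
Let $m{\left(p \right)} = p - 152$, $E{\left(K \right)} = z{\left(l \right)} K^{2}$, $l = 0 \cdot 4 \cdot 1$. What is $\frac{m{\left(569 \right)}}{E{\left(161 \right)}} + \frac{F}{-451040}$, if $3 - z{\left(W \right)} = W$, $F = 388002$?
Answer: $- \frac{4997352641}{5845703920} \approx -0.85488$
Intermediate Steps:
$l = 0$ ($l = 0 \cdot 1 = 0$)
$z{\left(W \right)} = 3 - W$
$E{\left(K \right)} = 3 K^{2}$ ($E{\left(K \right)} = \left(3 - 0\right) K^{2} = \left(3 + 0\right) K^{2} = 3 K^{2}$)
$m{\left(p \right)} = -152 + p$
$\frac{m{\left(569 \right)}}{E{\left(161 \right)}} + \frac{F}{-451040} = \frac{-152 + 569}{3 \cdot 161^{2}} + \frac{388002}{-451040} = \frac{417}{3 \cdot 25921} + 388002 \left(- \frac{1}{451040}\right) = \frac{417}{77763} - \frac{194001}{225520} = 417 \cdot \frac{1}{77763} - \frac{194001}{225520} = \frac{139}{25921} - \frac{194001}{225520} = - \frac{4997352641}{5845703920}$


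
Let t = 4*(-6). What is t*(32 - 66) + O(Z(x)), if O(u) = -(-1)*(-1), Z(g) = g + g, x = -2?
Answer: 815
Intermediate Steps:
Z(g) = 2*g
O(u) = -1 (O(u) = -1*1 = -1)
t = -24
t*(32 - 66) + O(Z(x)) = -24*(32 - 66) - 1 = -24*(-34) - 1 = 816 - 1 = 815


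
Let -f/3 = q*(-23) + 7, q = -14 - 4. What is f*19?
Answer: -23997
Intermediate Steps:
q = -18
f = -1263 (f = -3*(-18*(-23) + 7) = -3*(414 + 7) = -3*421 = -1263)
f*19 = -1263*19 = -23997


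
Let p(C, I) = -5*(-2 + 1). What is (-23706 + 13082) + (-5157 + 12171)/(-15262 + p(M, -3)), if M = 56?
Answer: -162097382/15257 ≈ -10624.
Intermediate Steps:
p(C, I) = 5 (p(C, I) = -5*(-1) = 5)
(-23706 + 13082) + (-5157 + 12171)/(-15262 + p(M, -3)) = (-23706 + 13082) + (-5157 + 12171)/(-15262 + 5) = -10624 + 7014/(-15257) = -10624 + 7014*(-1/15257) = -10624 - 7014/15257 = -162097382/15257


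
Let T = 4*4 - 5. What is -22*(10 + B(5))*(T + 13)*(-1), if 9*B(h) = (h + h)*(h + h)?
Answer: 33440/3 ≈ 11147.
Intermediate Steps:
T = 11 (T = 16 - 5 = 11)
B(h) = 4*h²/9 (B(h) = ((h + h)*(h + h))/9 = ((2*h)*(2*h))/9 = (4*h²)/9 = 4*h²/9)
-22*(10 + B(5))*(T + 13)*(-1) = -22*(10 + (4/9)*5²)*(11 + 13)*(-1) = -22*(10 + (4/9)*25)*24*(-1) = -22*(10 + 100/9)*24*(-1) = -4180*24/9*(-1) = -22*1520/3*(-1) = -33440/3*(-1) = 33440/3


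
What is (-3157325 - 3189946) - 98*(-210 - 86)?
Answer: -6318263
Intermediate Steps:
(-3157325 - 3189946) - 98*(-210 - 86) = -6347271 - 98*(-296) = -6347271 + 29008 = -6318263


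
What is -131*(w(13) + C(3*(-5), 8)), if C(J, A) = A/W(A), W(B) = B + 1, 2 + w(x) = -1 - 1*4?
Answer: 7205/9 ≈ 800.56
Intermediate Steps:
w(x) = -7 (w(x) = -2 + (-1 - 1*4) = -2 + (-1 - 4) = -2 - 5 = -7)
W(B) = 1 + B
C(J, A) = A/(1 + A)
-131*(w(13) + C(3*(-5), 8)) = -131*(-7 + 8/(1 + 8)) = -131*(-7 + 8/9) = -131*(-55/9) = 7205/9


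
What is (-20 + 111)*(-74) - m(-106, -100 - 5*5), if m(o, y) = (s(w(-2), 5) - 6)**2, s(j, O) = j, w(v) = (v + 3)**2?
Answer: -6759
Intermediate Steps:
w(v) = (3 + v)**2
m(o, y) = 25 (m(o, y) = ((3 - 2)**2 - 6)**2 = (1**2 - 6)**2 = (1 - 6)**2 = (-5)**2 = 25)
(-20 + 111)*(-74) - m(-106, -100 - 5*5) = (-20 + 111)*(-74) - 1*25 = 91*(-74) - 25 = -6734 - 25 = -6759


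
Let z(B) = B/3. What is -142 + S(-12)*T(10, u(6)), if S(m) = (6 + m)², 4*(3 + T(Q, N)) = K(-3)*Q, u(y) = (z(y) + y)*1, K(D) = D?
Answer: -520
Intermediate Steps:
z(B) = B/3 (z(B) = B*(⅓) = B/3)
u(y) = 4*y/3 (u(y) = (y/3 + y)*1 = (4*y/3)*1 = 4*y/3)
T(Q, N) = -3 - 3*Q/4 (T(Q, N) = -3 + (-3*Q)/4 = -3 - 3*Q/4)
-142 + S(-12)*T(10, u(6)) = -142 + (6 - 12)²*(-3 - ¾*10) = -142 + (-6)²*(-3 - 15/2) = -142 + 36*(-21/2) = -142 - 378 = -520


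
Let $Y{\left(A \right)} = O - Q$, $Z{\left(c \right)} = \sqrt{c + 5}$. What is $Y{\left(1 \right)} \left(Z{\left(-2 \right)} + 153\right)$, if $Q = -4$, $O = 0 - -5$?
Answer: $1377 + 9 \sqrt{3} \approx 1392.6$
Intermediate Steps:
$O = 5$ ($O = 0 + 5 = 5$)
$Z{\left(c \right)} = \sqrt{5 + c}$
$Y{\left(A \right)} = 9$ ($Y{\left(A \right)} = 5 - -4 = 5 + 4 = 9$)
$Y{\left(1 \right)} \left(Z{\left(-2 \right)} + 153\right) = 9 \left(\sqrt{5 - 2} + 153\right) = 9 \left(\sqrt{3} + 153\right) = 9 \left(153 + \sqrt{3}\right) = 1377 + 9 \sqrt{3}$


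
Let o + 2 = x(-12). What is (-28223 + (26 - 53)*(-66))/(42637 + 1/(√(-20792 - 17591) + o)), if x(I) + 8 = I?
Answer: -43817291647337/70656852583696 - 26441*I*√38383/70656852583696 ≈ -0.62014 - 7.3315e-8*I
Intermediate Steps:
x(I) = -8 + I
o = -22 (o = -2 + (-8 - 12) = -2 - 20 = -22)
(-28223 + (26 - 53)*(-66))/(42637 + 1/(√(-20792 - 17591) + o)) = (-28223 + (26 - 53)*(-66))/(42637 + 1/(√(-20792 - 17591) - 22)) = (-28223 - 27*(-66))/(42637 + 1/(√(-38383) - 22)) = (-28223 + 1782)/(42637 + 1/(I*√38383 - 22)) = -26441/(42637 + 1/(-22 + I*√38383))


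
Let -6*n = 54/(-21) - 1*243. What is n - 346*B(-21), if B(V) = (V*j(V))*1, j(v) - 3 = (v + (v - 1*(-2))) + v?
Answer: -5899419/14 ≈ -4.2139e+5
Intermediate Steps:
j(v) = 5 + 3*v (j(v) = 3 + ((v + (v - 1*(-2))) + v) = 3 + ((v + (v + 2)) + v) = 3 + ((v + (2 + v)) + v) = 3 + ((2 + 2*v) + v) = 3 + (2 + 3*v) = 5 + 3*v)
n = 573/14 (n = -(54/(-21) - 1*243)/6 = -(54*(-1/21) - 243)/6 = -(-18/7 - 243)/6 = -1/6*(-1719/7) = 573/14 ≈ 40.929)
B(V) = V*(5 + 3*V) (B(V) = (V*(5 + 3*V))*1 = V*(5 + 3*V))
n - 346*B(-21) = 573/14 - (-7266)*(5 + 3*(-21)) = 573/14 - (-7266)*(5 - 63) = 573/14 - (-7266)*(-58) = 573/14 - 346*1218 = 573/14 - 421428 = -5899419/14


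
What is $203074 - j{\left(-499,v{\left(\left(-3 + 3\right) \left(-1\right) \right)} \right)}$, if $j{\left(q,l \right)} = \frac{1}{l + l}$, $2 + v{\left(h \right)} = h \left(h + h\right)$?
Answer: $\frac{812297}{4} \approx 2.0307 \cdot 10^{5}$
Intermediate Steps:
$v{\left(h \right)} = -2 + 2 h^{2}$ ($v{\left(h \right)} = -2 + h \left(h + h\right) = -2 + h 2 h = -2 + 2 h^{2}$)
$j{\left(q,l \right)} = \frac{1}{2 l}$
$203074 - j{\left(-499,v{\left(\left(-3 + 3\right) \left(-1\right) \right)} \right)} = 203074 - \frac{1}{2 \left(-2 + 2 \left(\left(-3 + 3\right) \left(-1\right)\right)^{2}\right)} = 203074 - \frac{1}{2 \left(-2 + 2 \left(0 \left(-1\right)\right)^{2}\right)} = 203074 - \frac{1}{2 \left(-2 + 2 \cdot 0^{2}\right)} = 203074 - \frac{1}{2 \left(-2 + 2 \cdot 0\right)} = 203074 - \frac{1}{2 \left(-2 + 0\right)} = 203074 - \frac{1}{2 \left(-2\right)} = 203074 - \frac{1}{2} \left(- \frac{1}{2}\right) = 203074 - - \frac{1}{4} = 203074 + \frac{1}{4} = \frac{812297}{4}$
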